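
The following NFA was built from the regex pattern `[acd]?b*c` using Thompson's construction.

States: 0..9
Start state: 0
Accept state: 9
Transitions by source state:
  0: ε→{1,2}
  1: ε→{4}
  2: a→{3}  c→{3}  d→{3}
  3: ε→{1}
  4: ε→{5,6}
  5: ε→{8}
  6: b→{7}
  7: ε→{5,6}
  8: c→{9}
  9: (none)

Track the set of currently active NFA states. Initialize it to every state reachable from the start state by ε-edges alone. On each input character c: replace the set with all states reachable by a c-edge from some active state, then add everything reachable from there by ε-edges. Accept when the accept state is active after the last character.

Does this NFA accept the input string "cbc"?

S₀ = ε-closure({0}) = {0,1,2,4,5,6,8}
'c' @ 1: {1,3,4,5,6,8,9}  ✓accept
'b' @ 2: {5,6,7,8}
'c' @ 3: {9}  ✓accept
end set {9} — state 9 in

Answer: ACCEPT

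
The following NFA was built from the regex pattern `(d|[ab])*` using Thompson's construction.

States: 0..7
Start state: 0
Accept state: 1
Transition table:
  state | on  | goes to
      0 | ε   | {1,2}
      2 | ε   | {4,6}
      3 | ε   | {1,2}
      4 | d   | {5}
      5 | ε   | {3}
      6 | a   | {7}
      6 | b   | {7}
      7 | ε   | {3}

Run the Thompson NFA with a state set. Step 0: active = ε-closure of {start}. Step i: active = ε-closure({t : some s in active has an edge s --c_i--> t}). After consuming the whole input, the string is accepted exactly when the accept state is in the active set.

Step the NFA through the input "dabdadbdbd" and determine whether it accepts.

initial (ε-close {0}): {0,1,2,4,6}
'd' @ 1: {1,2,3,4,5,6}  [accepting]
'a' @ 2: {1,2,3,4,6,7}  [accepting]
'b' @ 3: {1,2,3,4,6,7}  [accepting]
'd' @ 4: {1,2,3,4,5,6}  [accepting]
'a' @ 5: {1,2,3,4,6,7}  [accepting]
'd' @ 6: {1,2,3,4,5,6}  [accepting]
'b' @ 7: {1,2,3,4,6,7}  [accepting]
'd' @ 8: {1,2,3,4,5,6}  [accepting]
'b' @ 9: {1,2,3,4,6,7}  [accepting]
'd' @ 10: {1,2,3,4,5,6}  [accepting]
final: {1,2,3,4,5,6}; accept 1 in set

Answer: ACCEPT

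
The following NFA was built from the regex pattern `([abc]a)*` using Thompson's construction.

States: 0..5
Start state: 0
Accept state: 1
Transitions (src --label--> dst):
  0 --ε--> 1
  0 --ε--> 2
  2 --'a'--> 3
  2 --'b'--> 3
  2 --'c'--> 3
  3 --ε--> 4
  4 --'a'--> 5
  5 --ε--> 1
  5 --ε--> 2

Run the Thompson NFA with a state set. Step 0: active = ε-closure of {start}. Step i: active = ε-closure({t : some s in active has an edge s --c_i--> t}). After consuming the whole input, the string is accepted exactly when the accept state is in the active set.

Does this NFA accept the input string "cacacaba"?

Answer: ACCEPT

Trace:
start: ε-closure({0}) = {0,1,2}
'c' @ 1: {3,4}
'a' @ 2: {1,2,5}  ✓accept
'c' @ 3: {3,4}
'a' @ 4: {1,2,5}  ✓accept
'c' @ 5: {3,4}
'a' @ 6: {1,2,5}  ✓accept
'b' @ 7: {3,4}
'a' @ 8: {1,2,5}  ✓accept
final: {1,2,5}; accept 1 in set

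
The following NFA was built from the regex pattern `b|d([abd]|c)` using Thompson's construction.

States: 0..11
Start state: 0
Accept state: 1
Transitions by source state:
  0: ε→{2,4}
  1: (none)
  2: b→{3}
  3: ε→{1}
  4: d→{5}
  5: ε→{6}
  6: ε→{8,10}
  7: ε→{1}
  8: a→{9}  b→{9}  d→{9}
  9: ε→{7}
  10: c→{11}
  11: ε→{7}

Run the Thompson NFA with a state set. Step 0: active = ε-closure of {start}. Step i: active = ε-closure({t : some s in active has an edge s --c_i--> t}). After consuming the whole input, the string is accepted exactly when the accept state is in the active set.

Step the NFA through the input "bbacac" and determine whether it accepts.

Answer: REJECT

Steps:
start: ε-closure({0}) = {0,2,4}
'b' @ 1: {1,3}  (accept∈set)
'b' @ 2: {}  — no active states
rest 'acac' ignored (set empty)
final: {}; accept 1 not in set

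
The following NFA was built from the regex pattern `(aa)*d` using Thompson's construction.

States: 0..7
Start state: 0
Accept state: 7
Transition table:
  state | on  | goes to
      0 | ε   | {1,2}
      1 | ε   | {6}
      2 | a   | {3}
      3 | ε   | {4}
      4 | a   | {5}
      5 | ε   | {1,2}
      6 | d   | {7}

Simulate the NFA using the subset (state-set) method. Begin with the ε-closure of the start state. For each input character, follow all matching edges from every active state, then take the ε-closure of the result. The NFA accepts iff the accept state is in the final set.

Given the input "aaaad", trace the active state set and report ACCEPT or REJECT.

initial (ε-close {0}): {0,1,2,6}
'a' @ 1: {3,4}
'a' @ 2: {1,2,5,6}
'a' @ 3: {3,4}
'a' @ 4: {1,2,5,6}
'd' @ 5: {7}  (accept∈set)
after full input: {7}  (accept=7 in)

Answer: ACCEPT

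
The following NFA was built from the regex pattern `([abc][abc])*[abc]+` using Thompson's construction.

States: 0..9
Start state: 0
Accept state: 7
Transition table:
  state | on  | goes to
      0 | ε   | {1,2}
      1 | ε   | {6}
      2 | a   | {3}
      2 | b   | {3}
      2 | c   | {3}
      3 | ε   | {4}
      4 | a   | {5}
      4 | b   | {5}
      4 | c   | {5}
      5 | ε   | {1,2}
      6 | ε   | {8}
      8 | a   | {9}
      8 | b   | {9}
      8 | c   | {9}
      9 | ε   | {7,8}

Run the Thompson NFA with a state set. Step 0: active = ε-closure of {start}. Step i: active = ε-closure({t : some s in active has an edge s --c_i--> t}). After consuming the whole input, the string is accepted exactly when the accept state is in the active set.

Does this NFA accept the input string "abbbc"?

initial (ε-close {0}): {0,1,2,6,8}
'a' @ 1: {3,4,7,8,9}  (accept∈set)
'b' @ 2: {1,2,5,6,7,8,9}  (accept∈set)
'b' @ 3: {3,4,7,8,9}  (accept∈set)
'b' @ 4: {1,2,5,6,7,8,9}  (accept∈set)
'c' @ 5: {3,4,7,8,9}  (accept∈set)
final: {3,4,7,8,9}; accept 7 in set

Answer: ACCEPT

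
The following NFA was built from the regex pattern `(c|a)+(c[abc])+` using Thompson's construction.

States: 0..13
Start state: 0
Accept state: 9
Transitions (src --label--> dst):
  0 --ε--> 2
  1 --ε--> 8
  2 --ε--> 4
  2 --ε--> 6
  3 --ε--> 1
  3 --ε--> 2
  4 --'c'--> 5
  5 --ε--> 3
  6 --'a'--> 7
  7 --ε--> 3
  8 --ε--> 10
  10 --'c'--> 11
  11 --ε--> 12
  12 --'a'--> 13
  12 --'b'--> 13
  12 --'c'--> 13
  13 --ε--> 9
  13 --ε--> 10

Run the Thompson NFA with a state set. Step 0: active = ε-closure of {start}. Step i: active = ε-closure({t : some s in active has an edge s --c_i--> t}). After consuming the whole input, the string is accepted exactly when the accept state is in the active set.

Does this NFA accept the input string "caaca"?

Answer: ACCEPT

Trace:
initial (ε-close {0}): {0,2,4,6}
'c' @ 1: {1,2,3,4,5,6,8,10}
'a' @ 2: {1,2,3,4,6,7,8,10}
'a' @ 3: {1,2,3,4,6,7,8,10}
'c' @ 4: {1,2,3,4,5,6,8,10,11,12}
'a' @ 5: {1,2,3,4,6,7,8,9,10,13}  ✓accept
after full input: {1,2,3,4,6,7,8,9,10,13}  (accept=9 in)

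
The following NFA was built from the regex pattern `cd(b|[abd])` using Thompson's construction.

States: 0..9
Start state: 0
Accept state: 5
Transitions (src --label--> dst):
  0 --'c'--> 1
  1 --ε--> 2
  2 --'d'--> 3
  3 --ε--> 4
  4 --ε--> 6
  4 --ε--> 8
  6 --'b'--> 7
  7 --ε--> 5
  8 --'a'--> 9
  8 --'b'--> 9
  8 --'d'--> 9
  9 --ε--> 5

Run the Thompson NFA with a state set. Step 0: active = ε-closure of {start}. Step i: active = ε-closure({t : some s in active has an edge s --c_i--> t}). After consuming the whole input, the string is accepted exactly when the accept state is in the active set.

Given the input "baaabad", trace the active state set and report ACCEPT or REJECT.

initial (ε-close {0}): {0}
'b' @ 1: {}  — no active states
rest 'aaabad' ignored (set empty)
after full input: {}  (accept=5 not in)

Answer: REJECT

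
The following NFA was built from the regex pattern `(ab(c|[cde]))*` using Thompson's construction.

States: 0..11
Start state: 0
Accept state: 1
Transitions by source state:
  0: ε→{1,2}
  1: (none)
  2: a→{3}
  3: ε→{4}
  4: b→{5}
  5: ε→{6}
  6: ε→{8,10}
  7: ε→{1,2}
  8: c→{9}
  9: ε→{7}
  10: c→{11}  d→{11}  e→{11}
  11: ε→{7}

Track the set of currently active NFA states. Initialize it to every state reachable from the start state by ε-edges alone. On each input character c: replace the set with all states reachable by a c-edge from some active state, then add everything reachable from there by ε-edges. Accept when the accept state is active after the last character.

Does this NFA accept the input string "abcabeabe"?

start: ε-closure({0}) = {0,1,2}
'a' @ 1: {3,4}
'b' @ 2: {5,6,8,10}
'c' @ 3: {1,2,7,9,11}  ✓accept
'a' @ 4: {3,4}
'b' @ 5: {5,6,8,10}
'e' @ 6: {1,2,7,11}  ✓accept
'a' @ 7: {3,4}
'b' @ 8: {5,6,8,10}
'e' @ 9: {1,2,7,11}  ✓accept
final: {1,2,7,11}; accept 1 in set

Answer: ACCEPT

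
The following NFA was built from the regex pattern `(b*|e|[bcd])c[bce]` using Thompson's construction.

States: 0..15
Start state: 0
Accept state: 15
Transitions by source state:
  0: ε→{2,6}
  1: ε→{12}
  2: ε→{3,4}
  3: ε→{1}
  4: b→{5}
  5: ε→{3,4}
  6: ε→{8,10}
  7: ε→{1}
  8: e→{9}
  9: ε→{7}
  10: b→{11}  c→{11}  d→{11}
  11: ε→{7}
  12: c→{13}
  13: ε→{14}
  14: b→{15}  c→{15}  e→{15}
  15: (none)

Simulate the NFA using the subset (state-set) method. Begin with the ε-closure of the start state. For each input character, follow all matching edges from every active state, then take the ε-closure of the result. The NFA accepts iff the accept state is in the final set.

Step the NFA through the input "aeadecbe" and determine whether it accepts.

S₀ = ε-closure({0}) = {0,1,2,3,4,6,8,10,12}
'a' @ 1: {}  — dead — no transitions
rest 'eadecbe' ignored (set empty)
final: {}; accept 15 not in set

Answer: REJECT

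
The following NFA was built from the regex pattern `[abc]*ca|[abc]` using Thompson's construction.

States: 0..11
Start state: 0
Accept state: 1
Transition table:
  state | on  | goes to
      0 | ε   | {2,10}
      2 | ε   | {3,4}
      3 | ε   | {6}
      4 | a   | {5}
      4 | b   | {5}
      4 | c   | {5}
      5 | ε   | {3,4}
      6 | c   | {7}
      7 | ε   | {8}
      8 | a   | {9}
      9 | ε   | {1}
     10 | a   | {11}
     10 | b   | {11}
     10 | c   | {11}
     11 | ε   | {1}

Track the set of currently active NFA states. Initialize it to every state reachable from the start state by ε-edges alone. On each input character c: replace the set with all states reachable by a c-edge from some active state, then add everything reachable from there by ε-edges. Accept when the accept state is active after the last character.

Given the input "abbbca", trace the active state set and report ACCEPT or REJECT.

Answer: ACCEPT

Derivation:
initial (ε-close {0}): {0,2,3,4,6,10}
'a' @ 1: {1,3,4,5,6,11}  [accepting]
'b' @ 2: {3,4,5,6}
'b' @ 3: {3,4,5,6}
'b' @ 4: {3,4,5,6}
'c' @ 5: {3,4,5,6,7,8}
'a' @ 6: {1,3,4,5,6,9}  [accepting]
end set {1,3,4,5,6,9} — state 1 in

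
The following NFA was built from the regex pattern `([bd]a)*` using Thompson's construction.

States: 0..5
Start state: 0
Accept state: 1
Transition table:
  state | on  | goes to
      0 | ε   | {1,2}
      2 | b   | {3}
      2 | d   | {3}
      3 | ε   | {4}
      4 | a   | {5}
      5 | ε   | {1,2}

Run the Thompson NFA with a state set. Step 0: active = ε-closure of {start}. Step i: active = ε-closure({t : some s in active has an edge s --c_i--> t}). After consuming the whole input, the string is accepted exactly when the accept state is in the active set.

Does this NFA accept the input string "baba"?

start: ε-closure({0}) = {0,1,2}
'b' @ 1: {3,4}
'a' @ 2: {1,2,5}  (accept∈set)
'b' @ 3: {3,4}
'a' @ 4: {1,2,5}  (accept∈set)
after full input: {1,2,5}  (accept=1 in)

Answer: ACCEPT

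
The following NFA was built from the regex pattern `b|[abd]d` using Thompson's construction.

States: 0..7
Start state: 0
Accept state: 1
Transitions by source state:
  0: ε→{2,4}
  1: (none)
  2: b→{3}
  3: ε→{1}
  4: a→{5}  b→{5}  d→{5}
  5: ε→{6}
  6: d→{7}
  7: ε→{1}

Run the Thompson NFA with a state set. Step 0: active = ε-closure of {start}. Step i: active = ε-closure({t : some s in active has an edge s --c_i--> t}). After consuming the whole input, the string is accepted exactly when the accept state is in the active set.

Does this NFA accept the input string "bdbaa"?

initial (ε-close {0}): {0,2,4}
'b' @ 1: {1,3,5,6}  ✓accept
'd' @ 2: {1,7}  ✓accept
'b' @ 3: {}  — state set empty
rest 'aa' ignored (set empty)
after full input: {}  (accept=1 not in)

Answer: REJECT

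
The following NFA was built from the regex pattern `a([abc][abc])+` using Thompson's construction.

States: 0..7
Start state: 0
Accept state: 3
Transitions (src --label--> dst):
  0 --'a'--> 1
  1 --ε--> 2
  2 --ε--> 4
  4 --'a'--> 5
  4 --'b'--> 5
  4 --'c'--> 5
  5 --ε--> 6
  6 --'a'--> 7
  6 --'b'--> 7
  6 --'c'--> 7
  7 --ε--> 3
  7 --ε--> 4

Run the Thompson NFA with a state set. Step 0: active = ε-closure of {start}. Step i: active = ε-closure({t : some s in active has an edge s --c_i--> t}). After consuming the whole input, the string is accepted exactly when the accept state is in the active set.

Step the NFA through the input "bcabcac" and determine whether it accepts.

Answer: REJECT

Steps:
S₀ = ε-closure({0}) = {0}
'b' @ 1: {}  — dead — no transitions
rest 'cabcac' ignored (set empty)
final: {}; accept 3 not in set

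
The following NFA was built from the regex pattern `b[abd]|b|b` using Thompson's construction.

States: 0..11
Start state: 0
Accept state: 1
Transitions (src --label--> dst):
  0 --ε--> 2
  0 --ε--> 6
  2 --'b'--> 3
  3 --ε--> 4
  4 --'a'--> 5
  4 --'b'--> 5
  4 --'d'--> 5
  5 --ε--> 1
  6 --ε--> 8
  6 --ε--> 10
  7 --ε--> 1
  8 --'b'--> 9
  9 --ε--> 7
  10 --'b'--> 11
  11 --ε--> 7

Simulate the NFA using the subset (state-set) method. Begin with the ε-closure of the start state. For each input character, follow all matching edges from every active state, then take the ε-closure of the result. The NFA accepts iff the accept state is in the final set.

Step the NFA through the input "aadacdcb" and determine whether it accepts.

start: ε-closure({0}) = {0,2,6,8,10}
'a' @ 1: {}  — dead — no transitions
rest 'adacdcb' ignored (set empty)
end set {} — state 1 not in

Answer: REJECT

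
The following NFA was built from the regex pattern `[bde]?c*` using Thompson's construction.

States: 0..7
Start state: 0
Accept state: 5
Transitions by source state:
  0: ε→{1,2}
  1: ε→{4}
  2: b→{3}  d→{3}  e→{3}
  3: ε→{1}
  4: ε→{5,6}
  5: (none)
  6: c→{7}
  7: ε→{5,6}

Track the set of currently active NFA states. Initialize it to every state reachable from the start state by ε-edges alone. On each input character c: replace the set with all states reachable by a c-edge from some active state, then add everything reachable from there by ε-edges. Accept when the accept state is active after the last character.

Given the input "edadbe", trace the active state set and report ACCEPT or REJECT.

Answer: REJECT

Trace:
start: ε-closure({0}) = {0,1,2,4,5,6}
'e' @ 1: {1,3,4,5,6}  ✓accept
'd' @ 2: {}  — state set empty
rest 'adbe' ignored (set empty)
after full input: {}  (accept=5 not in)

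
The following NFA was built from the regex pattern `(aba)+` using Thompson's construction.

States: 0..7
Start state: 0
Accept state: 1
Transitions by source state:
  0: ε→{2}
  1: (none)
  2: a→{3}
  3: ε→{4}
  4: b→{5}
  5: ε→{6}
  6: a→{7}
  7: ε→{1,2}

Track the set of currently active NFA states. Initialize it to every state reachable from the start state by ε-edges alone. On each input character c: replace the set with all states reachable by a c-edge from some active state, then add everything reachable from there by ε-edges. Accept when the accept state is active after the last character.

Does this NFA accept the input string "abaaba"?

S₀ = ε-closure({0}) = {0,2}
'a' @ 1: {3,4}
'b' @ 2: {5,6}
'a' @ 3: {1,2,7}  [accepting]
'a' @ 4: {3,4}
'b' @ 5: {5,6}
'a' @ 6: {1,2,7}  [accepting]
after full input: {1,2,7}  (accept=1 in)

Answer: ACCEPT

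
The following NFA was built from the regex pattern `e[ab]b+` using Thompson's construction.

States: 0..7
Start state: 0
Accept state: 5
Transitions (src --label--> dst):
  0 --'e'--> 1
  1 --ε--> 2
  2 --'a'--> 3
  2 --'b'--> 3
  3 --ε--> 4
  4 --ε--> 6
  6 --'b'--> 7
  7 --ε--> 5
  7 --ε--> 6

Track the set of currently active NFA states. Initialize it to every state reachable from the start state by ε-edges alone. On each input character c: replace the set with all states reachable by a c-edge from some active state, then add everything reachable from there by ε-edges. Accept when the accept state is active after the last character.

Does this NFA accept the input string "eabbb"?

Answer: ACCEPT

Derivation:
S₀ = ε-closure({0}) = {0}
'e' @ 1: {1,2}
'a' @ 2: {3,4,6}
'b' @ 3: {5,6,7}  ✓accept
'b' @ 4: {5,6,7}  ✓accept
'b' @ 5: {5,6,7}  ✓accept
end set {5,6,7} — state 5 in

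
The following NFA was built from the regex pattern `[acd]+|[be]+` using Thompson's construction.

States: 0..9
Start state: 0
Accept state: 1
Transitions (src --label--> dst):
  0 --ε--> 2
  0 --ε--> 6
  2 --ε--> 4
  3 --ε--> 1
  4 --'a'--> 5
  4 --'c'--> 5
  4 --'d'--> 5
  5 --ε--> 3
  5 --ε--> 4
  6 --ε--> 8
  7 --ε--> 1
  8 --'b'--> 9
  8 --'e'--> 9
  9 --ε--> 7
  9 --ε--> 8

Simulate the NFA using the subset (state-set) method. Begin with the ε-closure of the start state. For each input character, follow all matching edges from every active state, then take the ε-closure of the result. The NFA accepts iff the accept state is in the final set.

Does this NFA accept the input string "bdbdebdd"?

initial (ε-close {0}): {0,2,4,6,8}
'b' @ 1: {1,7,8,9}  [accepting]
'd' @ 2: {}  — no active states
rest 'bdebdd' ignored (set empty)
end set {} — state 1 not in

Answer: REJECT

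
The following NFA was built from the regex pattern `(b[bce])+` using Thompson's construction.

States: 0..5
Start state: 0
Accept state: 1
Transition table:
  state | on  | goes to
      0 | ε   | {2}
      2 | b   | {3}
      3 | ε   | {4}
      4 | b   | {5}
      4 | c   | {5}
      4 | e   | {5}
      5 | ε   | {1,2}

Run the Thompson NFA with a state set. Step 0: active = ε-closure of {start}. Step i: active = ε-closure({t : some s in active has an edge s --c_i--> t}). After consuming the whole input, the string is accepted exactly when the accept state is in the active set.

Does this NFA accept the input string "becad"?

Answer: REJECT

Steps:
initial (ε-close {0}): {0,2}
'b' @ 1: {3,4}
'e' @ 2: {1,2,5}  [accepting]
'c' @ 3: {}  — state set empty
rest 'ad' ignored (set empty)
final: {}; accept 1 not in set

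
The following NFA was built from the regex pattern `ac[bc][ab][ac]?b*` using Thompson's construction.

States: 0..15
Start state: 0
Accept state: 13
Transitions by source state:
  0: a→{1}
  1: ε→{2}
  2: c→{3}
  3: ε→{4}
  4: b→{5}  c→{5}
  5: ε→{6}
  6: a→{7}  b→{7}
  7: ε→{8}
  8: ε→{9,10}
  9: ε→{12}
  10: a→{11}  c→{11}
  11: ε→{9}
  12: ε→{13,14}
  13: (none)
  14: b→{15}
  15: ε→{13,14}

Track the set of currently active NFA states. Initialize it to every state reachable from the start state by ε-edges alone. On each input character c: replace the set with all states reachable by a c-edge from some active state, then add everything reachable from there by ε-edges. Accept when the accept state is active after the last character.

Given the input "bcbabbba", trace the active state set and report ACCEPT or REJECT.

S₀ = ε-closure({0}) = {0}
'b' @ 1: {}  — no active states
rest 'cbabbba' ignored (set empty)
end set {} — state 13 not in

Answer: REJECT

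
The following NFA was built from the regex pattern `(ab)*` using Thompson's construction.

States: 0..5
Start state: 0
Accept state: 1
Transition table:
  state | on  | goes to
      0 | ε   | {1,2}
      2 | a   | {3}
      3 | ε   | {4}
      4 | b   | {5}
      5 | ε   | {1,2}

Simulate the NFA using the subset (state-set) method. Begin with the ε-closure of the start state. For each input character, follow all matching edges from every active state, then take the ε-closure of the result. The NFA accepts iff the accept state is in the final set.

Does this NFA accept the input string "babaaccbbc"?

Answer: REJECT

Trace:
start: ε-closure({0}) = {0,1,2}
'b' @ 1: {}  — state set empty
rest 'abaaccbbc' ignored (set empty)
end set {} — state 1 not in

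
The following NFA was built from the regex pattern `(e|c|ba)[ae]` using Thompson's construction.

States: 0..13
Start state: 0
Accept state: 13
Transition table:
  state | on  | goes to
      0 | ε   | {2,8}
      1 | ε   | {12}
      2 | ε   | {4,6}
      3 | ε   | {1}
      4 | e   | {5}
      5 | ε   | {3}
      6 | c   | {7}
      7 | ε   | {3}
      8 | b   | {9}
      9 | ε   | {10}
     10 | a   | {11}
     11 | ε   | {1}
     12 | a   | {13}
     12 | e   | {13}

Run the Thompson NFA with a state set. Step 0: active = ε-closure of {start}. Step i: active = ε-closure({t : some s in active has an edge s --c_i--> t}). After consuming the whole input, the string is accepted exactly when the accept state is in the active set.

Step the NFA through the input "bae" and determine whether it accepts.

initial (ε-close {0}): {0,2,4,6,8}
'b' @ 1: {9,10}
'a' @ 2: {1,11,12}
'e' @ 3: {13}  (accept∈set)
end set {13} — state 13 in

Answer: ACCEPT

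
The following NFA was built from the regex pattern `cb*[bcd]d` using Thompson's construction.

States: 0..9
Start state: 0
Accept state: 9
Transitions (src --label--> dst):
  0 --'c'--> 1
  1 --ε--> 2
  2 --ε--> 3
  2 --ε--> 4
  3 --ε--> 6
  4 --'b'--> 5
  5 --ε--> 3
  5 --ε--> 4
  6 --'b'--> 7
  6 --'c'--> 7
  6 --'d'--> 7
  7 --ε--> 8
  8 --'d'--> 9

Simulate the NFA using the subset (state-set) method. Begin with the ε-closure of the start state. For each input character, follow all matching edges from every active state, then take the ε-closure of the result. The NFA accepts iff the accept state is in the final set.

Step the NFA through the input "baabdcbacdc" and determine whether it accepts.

Answer: REJECT

Derivation:
initial (ε-close {0}): {0}
'b' @ 1: {}  — dead — no transitions
rest 'aabdcbacdc' ignored (set empty)
end set {} — state 9 not in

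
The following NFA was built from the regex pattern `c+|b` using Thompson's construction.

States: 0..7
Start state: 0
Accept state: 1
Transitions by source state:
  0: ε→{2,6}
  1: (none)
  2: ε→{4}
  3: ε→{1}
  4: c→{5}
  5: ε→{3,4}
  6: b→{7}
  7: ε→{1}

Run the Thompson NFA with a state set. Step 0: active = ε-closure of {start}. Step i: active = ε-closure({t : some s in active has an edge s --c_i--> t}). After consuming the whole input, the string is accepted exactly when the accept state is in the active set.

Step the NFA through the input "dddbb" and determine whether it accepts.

initial (ε-close {0}): {0,2,4,6}
'd' @ 1: {}  — state set empty
rest 'ddbb' ignored (set empty)
end set {} — state 1 not in

Answer: REJECT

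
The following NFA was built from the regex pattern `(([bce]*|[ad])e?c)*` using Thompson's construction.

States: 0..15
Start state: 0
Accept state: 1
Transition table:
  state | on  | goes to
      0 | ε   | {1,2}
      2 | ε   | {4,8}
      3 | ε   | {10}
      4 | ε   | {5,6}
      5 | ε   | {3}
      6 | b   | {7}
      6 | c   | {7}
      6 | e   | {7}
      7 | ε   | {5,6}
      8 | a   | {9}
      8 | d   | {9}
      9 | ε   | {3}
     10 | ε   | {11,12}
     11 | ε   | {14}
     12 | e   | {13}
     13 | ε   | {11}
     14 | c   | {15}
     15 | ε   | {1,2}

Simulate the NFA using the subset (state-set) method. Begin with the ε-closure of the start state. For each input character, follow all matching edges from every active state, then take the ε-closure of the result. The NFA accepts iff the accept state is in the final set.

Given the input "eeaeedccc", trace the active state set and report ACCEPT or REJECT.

Answer: REJECT

Derivation:
initial (ε-close {0}): {0,1,2,3,4,5,6,8,10,11,12,14}
'e' @ 1: {3,5,6,7,10,11,12,13,14}
'e' @ 2: {3,5,6,7,10,11,12,13,14}
'a' @ 3: {}  — dead — no transitions
rest 'eedccc' ignored (set empty)
final: {}; accept 1 not in set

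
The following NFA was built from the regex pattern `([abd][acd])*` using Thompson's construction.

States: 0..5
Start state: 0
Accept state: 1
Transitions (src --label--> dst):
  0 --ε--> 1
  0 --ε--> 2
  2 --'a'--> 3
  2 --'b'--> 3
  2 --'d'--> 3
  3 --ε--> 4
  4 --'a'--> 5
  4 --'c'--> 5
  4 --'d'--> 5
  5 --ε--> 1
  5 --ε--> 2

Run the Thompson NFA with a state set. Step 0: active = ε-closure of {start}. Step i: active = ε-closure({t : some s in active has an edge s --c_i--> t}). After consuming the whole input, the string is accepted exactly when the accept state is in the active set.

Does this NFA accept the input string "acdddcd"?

Answer: REJECT

Trace:
start: ε-closure({0}) = {0,1,2}
'a' @ 1: {3,4}
'c' @ 2: {1,2,5}  ✓accept
'd' @ 3: {3,4}
'd' @ 4: {1,2,5}  ✓accept
'd' @ 5: {3,4}
'c' @ 6: {1,2,5}  ✓accept
'd' @ 7: {3,4}
final: {3,4}; accept 1 not in set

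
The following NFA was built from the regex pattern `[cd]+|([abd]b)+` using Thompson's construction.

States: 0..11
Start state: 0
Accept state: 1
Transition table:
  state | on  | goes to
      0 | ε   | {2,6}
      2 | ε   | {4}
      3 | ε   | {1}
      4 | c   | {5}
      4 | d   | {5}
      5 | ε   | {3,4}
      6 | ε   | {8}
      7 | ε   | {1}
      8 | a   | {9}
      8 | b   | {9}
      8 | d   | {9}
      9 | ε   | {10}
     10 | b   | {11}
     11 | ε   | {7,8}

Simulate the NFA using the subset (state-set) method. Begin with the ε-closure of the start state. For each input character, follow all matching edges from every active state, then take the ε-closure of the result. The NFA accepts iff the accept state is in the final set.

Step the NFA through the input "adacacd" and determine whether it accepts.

S₀ = ε-closure({0}) = {0,2,4,6,8}
'a' @ 1: {9,10}
'd' @ 2: {}  — no active states
rest 'acacd' ignored (set empty)
end set {} — state 1 not in

Answer: REJECT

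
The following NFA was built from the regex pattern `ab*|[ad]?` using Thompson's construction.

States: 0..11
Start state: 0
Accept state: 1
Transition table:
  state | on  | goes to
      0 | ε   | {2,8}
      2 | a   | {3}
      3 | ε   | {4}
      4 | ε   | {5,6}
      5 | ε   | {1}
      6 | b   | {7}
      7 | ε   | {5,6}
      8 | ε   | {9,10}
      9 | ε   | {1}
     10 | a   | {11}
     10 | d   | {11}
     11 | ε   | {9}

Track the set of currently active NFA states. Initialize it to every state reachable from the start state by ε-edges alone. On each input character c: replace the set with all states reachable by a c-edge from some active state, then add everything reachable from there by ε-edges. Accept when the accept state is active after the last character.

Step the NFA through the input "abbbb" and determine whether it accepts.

Answer: ACCEPT

Steps:
S₀ = ε-closure({0}) = {0,1,2,8,9,10}
'a' @ 1: {1,3,4,5,6,9,11}  [accepting]
'b' @ 2: {1,5,6,7}  [accepting]
'b' @ 3: {1,5,6,7}  [accepting]
'b' @ 4: {1,5,6,7}  [accepting]
'b' @ 5: {1,5,6,7}  [accepting]
final: {1,5,6,7}; accept 1 in set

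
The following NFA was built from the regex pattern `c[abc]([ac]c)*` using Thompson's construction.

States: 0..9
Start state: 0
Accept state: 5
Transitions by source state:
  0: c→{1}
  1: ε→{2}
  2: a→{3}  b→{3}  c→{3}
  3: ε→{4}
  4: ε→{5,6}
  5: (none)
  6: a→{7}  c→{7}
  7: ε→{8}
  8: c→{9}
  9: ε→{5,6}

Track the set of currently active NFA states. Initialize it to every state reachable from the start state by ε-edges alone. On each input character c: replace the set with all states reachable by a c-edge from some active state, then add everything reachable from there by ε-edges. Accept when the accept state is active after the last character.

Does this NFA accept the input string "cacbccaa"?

S₀ = ε-closure({0}) = {0}
'c' @ 1: {1,2}
'a' @ 2: {3,4,5,6}  ✓accept
'c' @ 3: {7,8}
'b' @ 4: {}  — no active states
rest 'ccaa' ignored (set empty)
end set {} — state 5 not in

Answer: REJECT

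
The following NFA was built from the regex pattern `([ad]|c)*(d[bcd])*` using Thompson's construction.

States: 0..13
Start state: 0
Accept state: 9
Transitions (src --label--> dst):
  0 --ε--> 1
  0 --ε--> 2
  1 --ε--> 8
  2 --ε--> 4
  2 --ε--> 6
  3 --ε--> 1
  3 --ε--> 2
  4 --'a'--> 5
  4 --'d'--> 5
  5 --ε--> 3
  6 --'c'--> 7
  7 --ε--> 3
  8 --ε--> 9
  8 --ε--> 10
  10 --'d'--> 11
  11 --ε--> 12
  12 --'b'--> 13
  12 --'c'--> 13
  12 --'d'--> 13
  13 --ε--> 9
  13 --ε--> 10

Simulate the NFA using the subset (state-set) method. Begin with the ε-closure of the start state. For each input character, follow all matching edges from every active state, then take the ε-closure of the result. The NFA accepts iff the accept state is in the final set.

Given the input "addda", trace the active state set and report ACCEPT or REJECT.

S₀ = ε-closure({0}) = {0,1,2,4,6,8,9,10}
'a' @ 1: {1,2,3,4,5,6,8,9,10}  ✓accept
'd' @ 2: {1,2,3,4,5,6,8,9,10,11,12}  ✓accept
'd' @ 3: {1,2,3,4,5,6,8,9,10,11,12,13}  ✓accept
'd' @ 4: {1,2,3,4,5,6,8,9,10,11,12,13}  ✓accept
'a' @ 5: {1,2,3,4,5,6,8,9,10}  ✓accept
after full input: {1,2,3,4,5,6,8,9,10}  (accept=9 in)

Answer: ACCEPT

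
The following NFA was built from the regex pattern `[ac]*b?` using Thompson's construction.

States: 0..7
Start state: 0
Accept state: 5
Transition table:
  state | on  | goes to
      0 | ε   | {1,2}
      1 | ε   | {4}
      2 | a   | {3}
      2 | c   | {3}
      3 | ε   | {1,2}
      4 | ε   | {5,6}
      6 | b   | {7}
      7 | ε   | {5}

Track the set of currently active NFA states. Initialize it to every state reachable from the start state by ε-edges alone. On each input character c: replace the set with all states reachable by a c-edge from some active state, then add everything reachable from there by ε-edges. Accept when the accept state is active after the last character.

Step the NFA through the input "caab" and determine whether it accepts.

Answer: ACCEPT

Steps:
S₀ = ε-closure({0}) = {0,1,2,4,5,6}
'c' @ 1: {1,2,3,4,5,6}  [accepting]
'a' @ 2: {1,2,3,4,5,6}  [accepting]
'a' @ 3: {1,2,3,4,5,6}  [accepting]
'b' @ 4: {5,7}  [accepting]
after full input: {5,7}  (accept=5 in)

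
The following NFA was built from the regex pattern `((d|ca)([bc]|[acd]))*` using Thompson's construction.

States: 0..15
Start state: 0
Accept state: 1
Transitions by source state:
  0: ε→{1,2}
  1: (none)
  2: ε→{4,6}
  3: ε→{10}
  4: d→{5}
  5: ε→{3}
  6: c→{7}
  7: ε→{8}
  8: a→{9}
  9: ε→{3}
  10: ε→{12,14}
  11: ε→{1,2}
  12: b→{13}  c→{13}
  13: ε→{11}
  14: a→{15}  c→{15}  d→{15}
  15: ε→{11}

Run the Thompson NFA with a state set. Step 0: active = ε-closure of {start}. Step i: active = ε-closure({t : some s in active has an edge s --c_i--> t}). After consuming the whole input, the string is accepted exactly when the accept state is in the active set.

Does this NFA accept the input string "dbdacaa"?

Answer: ACCEPT

Trace:
initial (ε-close {0}): {0,1,2,4,6}
'd' @ 1: {3,5,10,12,14}
'b' @ 2: {1,2,4,6,11,13}  ✓accept
'd' @ 3: {3,5,10,12,14}
'a' @ 4: {1,2,4,6,11,15}  ✓accept
'c' @ 5: {7,8}
'a' @ 6: {3,9,10,12,14}
'a' @ 7: {1,2,4,6,11,15}  ✓accept
after full input: {1,2,4,6,11,15}  (accept=1 in)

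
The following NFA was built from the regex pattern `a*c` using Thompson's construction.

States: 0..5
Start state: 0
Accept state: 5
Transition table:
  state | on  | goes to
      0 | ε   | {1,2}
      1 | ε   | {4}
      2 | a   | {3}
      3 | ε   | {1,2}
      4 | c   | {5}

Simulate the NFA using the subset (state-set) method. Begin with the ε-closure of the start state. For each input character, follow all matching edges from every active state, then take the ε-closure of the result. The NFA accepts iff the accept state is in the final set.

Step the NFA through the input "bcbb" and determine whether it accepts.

initial (ε-close {0}): {0,1,2,4}
'b' @ 1: {}  — no active states
rest 'cbb' ignored (set empty)
final: {}; accept 5 not in set

Answer: REJECT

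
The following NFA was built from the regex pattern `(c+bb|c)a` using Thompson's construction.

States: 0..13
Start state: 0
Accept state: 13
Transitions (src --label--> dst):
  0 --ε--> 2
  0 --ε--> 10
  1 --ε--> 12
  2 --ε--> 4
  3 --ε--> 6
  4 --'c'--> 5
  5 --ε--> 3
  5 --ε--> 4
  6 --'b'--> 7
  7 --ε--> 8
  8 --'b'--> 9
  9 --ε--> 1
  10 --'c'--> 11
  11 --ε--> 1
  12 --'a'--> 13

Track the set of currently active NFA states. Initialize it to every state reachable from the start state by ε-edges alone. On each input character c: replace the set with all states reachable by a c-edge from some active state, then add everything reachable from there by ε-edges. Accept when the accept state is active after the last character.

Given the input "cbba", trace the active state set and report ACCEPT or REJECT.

start: ε-closure({0}) = {0,2,4,10}
'c' @ 1: {1,3,4,5,6,11,12}
'b' @ 2: {7,8}
'b' @ 3: {1,9,12}
'a' @ 4: {13}  [accepting]
final: {13}; accept 13 in set

Answer: ACCEPT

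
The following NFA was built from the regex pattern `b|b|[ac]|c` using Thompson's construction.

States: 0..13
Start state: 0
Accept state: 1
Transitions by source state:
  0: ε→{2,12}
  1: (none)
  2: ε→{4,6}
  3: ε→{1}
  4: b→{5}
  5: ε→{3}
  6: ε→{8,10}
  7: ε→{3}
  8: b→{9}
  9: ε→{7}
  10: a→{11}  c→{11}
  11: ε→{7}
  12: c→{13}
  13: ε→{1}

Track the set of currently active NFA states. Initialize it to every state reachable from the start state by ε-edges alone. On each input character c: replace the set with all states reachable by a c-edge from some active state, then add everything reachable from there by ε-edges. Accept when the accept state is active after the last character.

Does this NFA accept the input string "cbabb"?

Answer: REJECT

Steps:
S₀ = ε-closure({0}) = {0,2,4,6,8,10,12}
'c' @ 1: {1,3,7,11,13}  ✓accept
'b' @ 2: {}  — dead — no transitions
rest 'abb' ignored (set empty)
after full input: {}  (accept=1 not in)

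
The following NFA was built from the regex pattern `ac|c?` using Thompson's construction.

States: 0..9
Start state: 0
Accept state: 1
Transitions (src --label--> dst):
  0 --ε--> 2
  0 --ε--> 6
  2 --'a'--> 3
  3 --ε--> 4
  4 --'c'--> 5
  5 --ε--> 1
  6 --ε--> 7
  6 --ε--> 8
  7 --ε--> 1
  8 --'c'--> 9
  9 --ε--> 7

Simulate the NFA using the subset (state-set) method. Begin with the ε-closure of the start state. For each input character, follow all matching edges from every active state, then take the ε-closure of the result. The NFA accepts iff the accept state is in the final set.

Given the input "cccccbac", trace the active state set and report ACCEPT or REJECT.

Answer: REJECT

Derivation:
S₀ = ε-closure({0}) = {0,1,2,6,7,8}
'c' @ 1: {1,7,9}  ✓accept
'c' @ 2: {}  — no active states
rest 'cccbac' ignored (set empty)
end set {} — state 1 not in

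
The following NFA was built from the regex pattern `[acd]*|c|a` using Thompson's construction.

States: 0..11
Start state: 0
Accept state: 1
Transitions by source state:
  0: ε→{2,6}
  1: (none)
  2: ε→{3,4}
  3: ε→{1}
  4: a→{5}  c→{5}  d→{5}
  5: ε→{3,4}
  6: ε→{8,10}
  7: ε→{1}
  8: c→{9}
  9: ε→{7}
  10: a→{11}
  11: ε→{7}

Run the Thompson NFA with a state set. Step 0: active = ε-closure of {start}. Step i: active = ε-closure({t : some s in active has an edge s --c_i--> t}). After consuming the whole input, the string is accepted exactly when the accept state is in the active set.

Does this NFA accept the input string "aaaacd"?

Answer: ACCEPT

Derivation:
start: ε-closure({0}) = {0,1,2,3,4,6,8,10}
'a' @ 1: {1,3,4,5,7,11}  (accept∈set)
'a' @ 2: {1,3,4,5}  (accept∈set)
'a' @ 3: {1,3,4,5}  (accept∈set)
'a' @ 4: {1,3,4,5}  (accept∈set)
'c' @ 5: {1,3,4,5}  (accept∈set)
'd' @ 6: {1,3,4,5}  (accept∈set)
after full input: {1,3,4,5}  (accept=1 in)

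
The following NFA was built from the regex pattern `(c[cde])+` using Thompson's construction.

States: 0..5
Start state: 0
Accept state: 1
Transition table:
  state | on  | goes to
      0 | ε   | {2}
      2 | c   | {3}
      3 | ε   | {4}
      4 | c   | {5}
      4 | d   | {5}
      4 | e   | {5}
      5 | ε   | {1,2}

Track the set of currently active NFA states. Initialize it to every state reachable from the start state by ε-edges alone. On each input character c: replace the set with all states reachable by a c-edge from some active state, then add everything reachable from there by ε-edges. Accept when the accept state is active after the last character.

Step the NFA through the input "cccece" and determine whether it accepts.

S₀ = ε-closure({0}) = {0,2}
'c' @ 1: {3,4}
'c' @ 2: {1,2,5}  (accept∈set)
'c' @ 3: {3,4}
'e' @ 4: {1,2,5}  (accept∈set)
'c' @ 5: {3,4}
'e' @ 6: {1,2,5}  (accept∈set)
end set {1,2,5} — state 1 in

Answer: ACCEPT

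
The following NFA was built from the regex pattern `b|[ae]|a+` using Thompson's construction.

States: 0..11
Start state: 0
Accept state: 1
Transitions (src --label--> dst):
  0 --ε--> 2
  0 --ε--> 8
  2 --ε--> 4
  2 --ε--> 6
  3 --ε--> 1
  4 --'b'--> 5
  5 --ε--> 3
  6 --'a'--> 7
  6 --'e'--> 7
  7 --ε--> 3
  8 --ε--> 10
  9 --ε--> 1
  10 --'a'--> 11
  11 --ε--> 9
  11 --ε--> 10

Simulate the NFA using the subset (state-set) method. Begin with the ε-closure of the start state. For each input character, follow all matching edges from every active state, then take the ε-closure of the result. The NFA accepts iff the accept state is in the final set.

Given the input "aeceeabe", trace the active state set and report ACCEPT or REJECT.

Answer: REJECT

Derivation:
S₀ = ε-closure({0}) = {0,2,4,6,8,10}
'a' @ 1: {1,3,7,9,10,11}  [accepting]
'e' @ 2: {}  — dead — no transitions
rest 'ceeabe' ignored (set empty)
end set {} — state 1 not in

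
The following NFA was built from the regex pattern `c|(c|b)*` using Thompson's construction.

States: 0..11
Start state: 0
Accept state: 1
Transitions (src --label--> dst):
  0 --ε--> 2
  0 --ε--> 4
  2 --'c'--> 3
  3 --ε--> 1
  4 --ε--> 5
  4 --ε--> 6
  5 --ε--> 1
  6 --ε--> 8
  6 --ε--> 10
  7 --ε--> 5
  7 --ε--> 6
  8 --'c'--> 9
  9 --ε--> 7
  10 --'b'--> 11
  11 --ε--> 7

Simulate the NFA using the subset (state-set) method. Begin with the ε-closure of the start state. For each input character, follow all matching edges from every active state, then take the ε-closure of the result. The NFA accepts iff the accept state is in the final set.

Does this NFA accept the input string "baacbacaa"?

start: ε-closure({0}) = {0,1,2,4,5,6,8,10}
'b' @ 1: {1,5,6,7,8,10,11}  ✓accept
'a' @ 2: {}  — dead — no transitions
rest 'acbacaa' ignored (set empty)
final: {}; accept 1 not in set

Answer: REJECT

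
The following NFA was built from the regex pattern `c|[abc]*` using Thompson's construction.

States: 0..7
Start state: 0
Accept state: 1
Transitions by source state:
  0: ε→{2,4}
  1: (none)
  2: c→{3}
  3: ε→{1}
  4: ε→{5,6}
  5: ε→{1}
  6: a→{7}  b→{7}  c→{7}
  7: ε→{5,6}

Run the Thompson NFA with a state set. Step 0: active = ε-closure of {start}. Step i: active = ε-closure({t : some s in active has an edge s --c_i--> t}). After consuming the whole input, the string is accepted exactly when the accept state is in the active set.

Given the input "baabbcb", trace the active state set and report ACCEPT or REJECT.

Answer: ACCEPT

Derivation:
initial (ε-close {0}): {0,1,2,4,5,6}
'b' @ 1: {1,5,6,7}  [accepting]
'a' @ 2: {1,5,6,7}  [accepting]
'a' @ 3: {1,5,6,7}  [accepting]
'b' @ 4: {1,5,6,7}  [accepting]
'b' @ 5: {1,5,6,7}  [accepting]
'c' @ 6: {1,5,6,7}  [accepting]
'b' @ 7: {1,5,6,7}  [accepting]
after full input: {1,5,6,7}  (accept=1 in)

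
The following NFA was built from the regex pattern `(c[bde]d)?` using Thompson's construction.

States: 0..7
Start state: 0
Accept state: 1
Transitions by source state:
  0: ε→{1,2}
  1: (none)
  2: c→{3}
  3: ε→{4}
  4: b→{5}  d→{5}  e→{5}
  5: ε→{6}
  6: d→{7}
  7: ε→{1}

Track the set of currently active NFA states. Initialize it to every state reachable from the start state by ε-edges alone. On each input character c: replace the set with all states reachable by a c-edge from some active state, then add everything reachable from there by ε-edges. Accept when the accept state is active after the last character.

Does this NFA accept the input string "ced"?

Answer: ACCEPT

Trace:
start: ε-closure({0}) = {0,1,2}
'c' @ 1: {3,4}
'e' @ 2: {5,6}
'd' @ 3: {1,7}  ✓accept
end set {1,7} — state 1 in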